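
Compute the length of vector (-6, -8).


|u| = sqrt((-6)^2 + (-8)^2) = sqrt(100) = 10

10


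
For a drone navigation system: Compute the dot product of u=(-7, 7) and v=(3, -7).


u . v = u_x*v_x + u_y*v_y = (-7)*3 + 7*(-7)
= (-21) + (-49) = -70

-70


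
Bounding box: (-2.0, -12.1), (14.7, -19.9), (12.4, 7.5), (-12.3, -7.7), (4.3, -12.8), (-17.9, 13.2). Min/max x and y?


x range: [-17.9, 14.7]
y range: [-19.9, 13.2]
Bounding box: (-17.9,-19.9) to (14.7,13.2)

(-17.9,-19.9) to (14.7,13.2)


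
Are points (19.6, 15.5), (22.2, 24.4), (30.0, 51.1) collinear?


Cross product: (22.2-19.6)*(51.1-15.5) - (24.4-15.5)*(30-19.6)
= 0

Yes, collinear


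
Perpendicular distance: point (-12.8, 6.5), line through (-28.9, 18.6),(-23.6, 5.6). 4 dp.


|cross product| = 145.17
|line direction| = sqrt(197.09) = 14.0389
Distance = 145.17/sqrt(197.09) = 10.3406

10.3406


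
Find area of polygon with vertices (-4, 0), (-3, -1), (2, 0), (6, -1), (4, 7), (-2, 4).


Shoelace sum: ((-4)*(-1) - (-3)*0) + ((-3)*0 - 2*(-1)) + (2*(-1) - 6*0) + (6*7 - 4*(-1)) + (4*4 - (-2)*7) + ((-2)*0 - (-4)*4)
= 96
Area = |96|/2 = 48

48


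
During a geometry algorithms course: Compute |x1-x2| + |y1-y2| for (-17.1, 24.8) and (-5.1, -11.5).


|(-17.1)-(-5.1)| + |24.8-(-11.5)| = 12 + 36.3 = 48.3

48.3


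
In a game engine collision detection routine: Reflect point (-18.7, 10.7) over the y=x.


Reflection over y=x: (x,y) -> (y,x)
(-18.7, 10.7) -> (10.7, -18.7)

(10.7, -18.7)


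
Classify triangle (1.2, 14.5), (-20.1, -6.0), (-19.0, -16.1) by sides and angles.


Side lengths squared: AB^2=873.94, BC^2=103.22, CA^2=1344.4
Sorted: [103.22, 873.94, 1344.4]
By sides: Scalene, By angles: Obtuse

Scalene, Obtuse


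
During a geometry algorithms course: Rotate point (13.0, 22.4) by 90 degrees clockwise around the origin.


90° CW: (x,y) -> (y, -x)
(13,22.4) -> (22.4, -13)

(22.4, -13)


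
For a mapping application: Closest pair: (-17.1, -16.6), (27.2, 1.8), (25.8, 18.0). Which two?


d(P0,P1) = 47.9693, d(P0,P2) = 55.1142, d(P1,P2) = 16.2604
Closest: P1 and P2

Closest pair: (27.2, 1.8) and (25.8, 18.0), distance = 16.2604


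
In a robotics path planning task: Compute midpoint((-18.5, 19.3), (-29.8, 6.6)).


M = (((-18.5)+(-29.8))/2, (19.3+6.6)/2)
= (-24.15, 12.95)

(-24.15, 12.95)


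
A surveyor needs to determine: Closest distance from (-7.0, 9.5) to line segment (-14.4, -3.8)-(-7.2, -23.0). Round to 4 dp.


Project P onto AB: t = 0 (clamped to [0,1])
Closest point on segment: (-14.4, -3.8)
Distance: 15.2201

15.2201


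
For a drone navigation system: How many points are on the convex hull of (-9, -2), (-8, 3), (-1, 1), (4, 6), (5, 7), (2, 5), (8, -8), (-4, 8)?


Convex hull vertices (CCW): (-9, -2), (8, -8), (5, 7), (-4, 8), (-8, 3)
Count = 5

5


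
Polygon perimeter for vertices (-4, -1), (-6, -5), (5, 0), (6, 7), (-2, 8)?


Sides: (-4, -1)->(-6, -5): sqrt(20) = 4.472136, (-6, -5)->(5, 0): sqrt(146) = 12.083046, (5, 0)->(6, 7): sqrt(50) = 7.071068, (6, 7)->(-2, 8): sqrt(65) = 8.062258, (-2, 8)->(-4, -1): sqrt(85) = 9.219544
Sum = 40.908052
Perimeter = 40.9081

40.9081


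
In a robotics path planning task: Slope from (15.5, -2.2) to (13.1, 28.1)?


slope = (y2-y1)/(x2-x1) = (28.1-(-2.2))/(13.1-15.5) = 30.3/(-2.4) = -12.625

-12.625


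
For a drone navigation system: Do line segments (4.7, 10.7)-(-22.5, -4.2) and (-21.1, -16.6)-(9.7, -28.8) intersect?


Cross products: d1=1155.6, d2=364.84, d3=358.14, d4=1148.9
d1*d2 < 0 and d3*d4 < 0? no

No, they don't intersect


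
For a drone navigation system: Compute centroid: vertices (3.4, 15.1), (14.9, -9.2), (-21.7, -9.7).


Centroid = ((x_A+x_B+x_C)/3, (y_A+y_B+y_C)/3)
= ((3.4+14.9+(-21.7))/3, (15.1+(-9.2)+(-9.7))/3)
= (-1.1333, -1.2667)

(-1.1333, -1.2667)


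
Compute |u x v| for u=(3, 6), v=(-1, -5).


|u x v| = |3*(-5) - 6*(-1)|
= |(-15) - (-6)| = 9

9


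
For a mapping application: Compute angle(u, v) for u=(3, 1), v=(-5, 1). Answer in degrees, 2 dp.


u.v = -14, |u| = sqrt(10) = 3.1623, |v| = sqrt(26) = 5.099
cos(theta) = u.v/(|u||v|) = -14/sqrt(260) = -0.868243
theta = acos(-0.868243) = 150.26 degrees

150.26 degrees


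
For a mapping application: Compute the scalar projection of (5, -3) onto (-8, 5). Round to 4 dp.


u.v = -55, |v| = sqrt(89) = 9.434
Scalar projection = u.v / |v| = -55 / sqrt(89) = -5.83

-5.83


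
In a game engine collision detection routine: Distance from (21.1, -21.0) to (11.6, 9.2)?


dx=-9.5, dy=30.2
d^2 = (-9.5)^2 + 30.2^2 = 1002.29
d = sqrt(1002.29) = 31.659

31.659


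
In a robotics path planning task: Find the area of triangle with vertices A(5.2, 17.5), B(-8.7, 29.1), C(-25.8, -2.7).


Area = |x_A(y_B-y_C) + x_B(y_C-y_A) + x_C(y_A-y_B)|/2
= |165.36 + 175.74 + 299.28|/2
= 640.38/2 = 320.19

320.19


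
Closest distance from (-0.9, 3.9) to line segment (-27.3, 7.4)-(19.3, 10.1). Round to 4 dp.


Project P onto AB: t = 0.5603 (clamped to [0,1])
Closest point on segment: (-1.1904, 8.9128)
Distance: 5.0212

5.0212


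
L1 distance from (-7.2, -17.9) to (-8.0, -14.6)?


|(-7.2)-(-8)| + |(-17.9)-(-14.6)| = 0.8 + 3.3 = 4.1

4.1


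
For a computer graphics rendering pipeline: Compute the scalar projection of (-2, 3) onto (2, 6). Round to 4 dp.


u.v = 14, |v| = sqrt(40) = 6.3246
Scalar projection = u.v / |v| = 14 / sqrt(40) = 2.2136

2.2136


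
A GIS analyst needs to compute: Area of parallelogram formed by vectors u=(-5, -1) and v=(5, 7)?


|u x v| = |(-5)*7 - (-1)*5|
= |(-35) - (-5)| = 30

30


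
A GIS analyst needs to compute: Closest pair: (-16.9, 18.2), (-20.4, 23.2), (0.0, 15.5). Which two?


d(P0,P1) = 6.1033, d(P0,P2) = 17.1143, d(P1,P2) = 21.8048
Closest: P0 and P1

Closest pair: (-16.9, 18.2) and (-20.4, 23.2), distance = 6.1033


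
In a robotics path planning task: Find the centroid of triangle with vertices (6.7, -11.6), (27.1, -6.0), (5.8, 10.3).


Centroid = ((x_A+x_B+x_C)/3, (y_A+y_B+y_C)/3)
= ((6.7+27.1+5.8)/3, ((-11.6)+(-6)+10.3)/3)
= (13.2, -2.4333)

(13.2, -2.4333)


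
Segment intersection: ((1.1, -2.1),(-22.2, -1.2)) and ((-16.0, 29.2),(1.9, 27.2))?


Cross products: d1=-526.07, d2=-556.56, d3=-713.9, d4=-683.41
d1*d2 < 0 and d3*d4 < 0? no

No, they don't intersect


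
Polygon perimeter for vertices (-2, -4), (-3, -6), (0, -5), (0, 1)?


Sides: (-2, -4)->(-3, -6): sqrt(5) = 2.236068, (-3, -6)->(0, -5): sqrt(10) = 3.162278, (0, -5)->(0, 1): sqrt(36) = 6, (0, 1)->(-2, -4): sqrt(29) = 5.385165
Sum = 16.783511
Perimeter = 16.7835

16.7835


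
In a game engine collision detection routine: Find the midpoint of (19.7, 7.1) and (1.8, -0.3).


M = ((19.7+1.8)/2, (7.1+(-0.3))/2)
= (10.75, 3.4)

(10.75, 3.4)


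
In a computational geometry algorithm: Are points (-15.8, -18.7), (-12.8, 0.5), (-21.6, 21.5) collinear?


Cross product: ((-12.8)-(-15.8))*(21.5-(-18.7)) - (0.5-(-18.7))*((-21.6)-(-15.8))
= 231.96

No, not collinear


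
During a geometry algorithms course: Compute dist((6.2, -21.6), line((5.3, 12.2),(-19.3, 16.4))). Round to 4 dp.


|cross product| = 827.7
|line direction| = sqrt(622.8) = 24.956
Distance = 827.7/sqrt(622.8) = 33.1664

33.1664


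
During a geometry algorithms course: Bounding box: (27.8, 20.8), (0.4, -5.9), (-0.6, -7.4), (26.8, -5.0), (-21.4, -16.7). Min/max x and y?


x range: [-21.4, 27.8]
y range: [-16.7, 20.8]
Bounding box: (-21.4,-16.7) to (27.8,20.8)

(-21.4,-16.7) to (27.8,20.8)


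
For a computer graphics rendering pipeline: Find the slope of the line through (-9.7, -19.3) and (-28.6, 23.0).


slope = (y2-y1)/(x2-x1) = (23-(-19.3))/((-28.6)-(-9.7)) = 42.3/(-18.9) = -2.2381

-2.2381


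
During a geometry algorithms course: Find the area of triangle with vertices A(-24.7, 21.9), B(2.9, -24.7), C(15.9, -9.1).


Area = |x_A(y_B-y_C) + x_B(y_C-y_A) + x_C(y_A-y_B)|/2
= |385.32 + (-89.9) + 740.94|/2
= 1036.36/2 = 518.18

518.18


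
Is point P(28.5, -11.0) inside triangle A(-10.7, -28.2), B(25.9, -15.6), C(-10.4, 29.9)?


Cross products: AB x AP = 135.6, BC x BP = -285.28, CA x CP = 2272.36
All same sign? no

No, outside


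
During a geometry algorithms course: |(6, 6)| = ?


|u| = sqrt(6^2 + 6^2) = sqrt(72) = 8.4853

8.4853


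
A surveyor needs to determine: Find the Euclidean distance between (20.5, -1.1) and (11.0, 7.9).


dx=-9.5, dy=9
d^2 = (-9.5)^2 + 9^2 = 171.25
d = sqrt(171.25) = 13.0863

13.0863


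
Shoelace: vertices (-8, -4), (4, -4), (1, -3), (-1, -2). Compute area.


Shoelace sum: ((-8)*(-4) - 4*(-4)) + (4*(-3) - 1*(-4)) + (1*(-2) - (-1)*(-3)) + ((-1)*(-4) - (-8)*(-2))
= 23
Area = |23|/2 = 11.5

11.5


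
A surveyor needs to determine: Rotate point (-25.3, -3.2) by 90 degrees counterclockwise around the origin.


90° CCW: (x,y) -> (-y, x)
(-25.3,-3.2) -> (3.2, -25.3)

(3.2, -25.3)


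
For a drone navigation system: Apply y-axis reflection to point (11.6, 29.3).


Reflection over y-axis: (x,y) -> (-x,y)
(11.6, 29.3) -> (-11.6, 29.3)

(-11.6, 29.3)


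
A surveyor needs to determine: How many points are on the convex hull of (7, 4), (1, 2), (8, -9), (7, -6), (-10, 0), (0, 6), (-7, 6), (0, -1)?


Convex hull vertices (CCW): (-10, 0), (8, -9), (7, 4), (0, 6), (-7, 6)
Count = 5

5


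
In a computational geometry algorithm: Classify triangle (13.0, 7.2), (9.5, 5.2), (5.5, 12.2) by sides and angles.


Side lengths squared: AB^2=16.25, BC^2=65, CA^2=81.25
Sorted: [16.25, 65, 81.25]
By sides: Scalene, By angles: Right

Scalene, Right


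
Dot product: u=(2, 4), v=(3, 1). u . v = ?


u . v = u_x*v_x + u_y*v_y = 2*3 + 4*1
= 6 + 4 = 10

10


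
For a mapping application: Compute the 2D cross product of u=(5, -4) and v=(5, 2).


u x v = u_x*v_y - u_y*v_x = 5*2 - (-4)*5
= 10 - (-20) = 30

30


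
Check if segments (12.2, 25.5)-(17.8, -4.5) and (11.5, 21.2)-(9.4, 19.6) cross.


Cross products: d1=-7.91, d2=64.05, d3=-45.08, d4=-117.04
d1*d2 < 0 and d3*d4 < 0? no

No, they don't intersect


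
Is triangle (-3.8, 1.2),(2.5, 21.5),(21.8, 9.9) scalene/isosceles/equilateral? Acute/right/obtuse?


Side lengths squared: AB^2=451.78, BC^2=507.05, CA^2=731.05
Sorted: [451.78, 507.05, 731.05]
By sides: Scalene, By angles: Acute

Scalene, Acute


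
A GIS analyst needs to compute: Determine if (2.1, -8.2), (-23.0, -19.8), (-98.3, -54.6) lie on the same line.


Cross product: ((-23)-2.1)*((-54.6)-(-8.2)) - ((-19.8)-(-8.2))*((-98.3)-2.1)
= 0

Yes, collinear


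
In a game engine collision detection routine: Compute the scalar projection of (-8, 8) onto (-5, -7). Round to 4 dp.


u.v = -16, |v| = sqrt(74) = 8.6023
Scalar projection = u.v / |v| = -16 / sqrt(74) = -1.86

-1.86


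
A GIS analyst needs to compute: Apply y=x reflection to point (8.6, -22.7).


Reflection over y=x: (x,y) -> (y,x)
(8.6, -22.7) -> (-22.7, 8.6)

(-22.7, 8.6)


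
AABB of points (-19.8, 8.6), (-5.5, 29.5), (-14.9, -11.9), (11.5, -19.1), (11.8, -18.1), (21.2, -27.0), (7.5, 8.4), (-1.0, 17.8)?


x range: [-19.8, 21.2]
y range: [-27, 29.5]
Bounding box: (-19.8,-27) to (21.2,29.5)

(-19.8,-27) to (21.2,29.5)


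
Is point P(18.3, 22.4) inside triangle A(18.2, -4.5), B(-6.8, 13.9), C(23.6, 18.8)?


Cross products: AB x AP = -674.34, BC x BP = 135.41, CA x CP = -142.93
All same sign? no

No, outside


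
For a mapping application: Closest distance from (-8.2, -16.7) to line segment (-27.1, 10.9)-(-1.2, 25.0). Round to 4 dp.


Project P onto AB: t = 0.1154 (clamped to [0,1])
Closest point on segment: (-24.1113, 12.5271)
Distance: 33.2775

33.2775


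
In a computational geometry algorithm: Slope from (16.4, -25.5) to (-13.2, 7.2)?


slope = (y2-y1)/(x2-x1) = (7.2-(-25.5))/((-13.2)-16.4) = 32.7/(-29.6) = -1.1047

-1.1047


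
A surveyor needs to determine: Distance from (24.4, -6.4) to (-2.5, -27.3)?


dx=-26.9, dy=-20.9
d^2 = (-26.9)^2 + (-20.9)^2 = 1160.42
d = sqrt(1160.42) = 34.0649

34.0649


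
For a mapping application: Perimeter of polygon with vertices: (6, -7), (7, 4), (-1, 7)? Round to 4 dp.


Sides: (6, -7)->(7, 4): sqrt(122) = 11.045361, (7, 4)->(-1, 7): sqrt(73) = 8.544004, (-1, 7)->(6, -7): sqrt(245) = 15.652476
Sum = 35.241841
Perimeter = 35.2418

35.2418


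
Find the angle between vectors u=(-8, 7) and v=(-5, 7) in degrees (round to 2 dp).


u.v = 89, |u| = sqrt(113) = 10.6301, |v| = sqrt(74) = 8.6023
cos(theta) = u.v/(|u||v|) = 89/sqrt(8362) = 0.973274
theta = acos(0.973274) = 13.28 degrees

13.28 degrees


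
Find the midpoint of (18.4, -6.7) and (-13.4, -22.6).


M = ((18.4+(-13.4))/2, ((-6.7)+(-22.6))/2)
= (2.5, -14.65)

(2.5, -14.65)


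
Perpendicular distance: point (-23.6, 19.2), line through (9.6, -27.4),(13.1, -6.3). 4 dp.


|cross product| = 863.62
|line direction| = sqrt(457.46) = 21.3883
Distance = 863.62/sqrt(457.46) = 40.3781

40.3781


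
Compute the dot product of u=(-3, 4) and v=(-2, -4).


u . v = u_x*v_x + u_y*v_y = (-3)*(-2) + 4*(-4)
= 6 + (-16) = -10

-10


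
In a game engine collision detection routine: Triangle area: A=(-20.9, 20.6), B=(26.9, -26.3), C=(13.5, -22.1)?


Area = |x_A(y_B-y_C) + x_B(y_C-y_A) + x_C(y_A-y_B)|/2
= |87.78 + (-1148.63) + 633.15|/2
= 427.7/2 = 213.85

213.85


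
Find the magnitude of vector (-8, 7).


|u| = sqrt((-8)^2 + 7^2) = sqrt(113) = 10.6301

10.6301


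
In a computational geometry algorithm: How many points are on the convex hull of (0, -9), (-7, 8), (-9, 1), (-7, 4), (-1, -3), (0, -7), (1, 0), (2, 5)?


Convex hull vertices (CCW): (-9, 1), (0, -9), (2, 5), (-7, 8)
Count = 4

4


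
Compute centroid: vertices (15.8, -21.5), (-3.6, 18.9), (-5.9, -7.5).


Centroid = ((x_A+x_B+x_C)/3, (y_A+y_B+y_C)/3)
= ((15.8+(-3.6)+(-5.9))/3, ((-21.5)+18.9+(-7.5))/3)
= (2.1, -3.3667)

(2.1, -3.3667)


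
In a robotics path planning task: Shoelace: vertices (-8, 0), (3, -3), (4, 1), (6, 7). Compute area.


Shoelace sum: ((-8)*(-3) - 3*0) + (3*1 - 4*(-3)) + (4*7 - 6*1) + (6*0 - (-8)*7)
= 117
Area = |117|/2 = 58.5

58.5


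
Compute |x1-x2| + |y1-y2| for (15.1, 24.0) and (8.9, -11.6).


|15.1-8.9| + |24-(-11.6)| = 6.2 + 35.6 = 41.8

41.8


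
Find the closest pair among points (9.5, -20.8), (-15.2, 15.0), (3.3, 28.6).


d(P0,P1) = 43.494, d(P0,P2) = 49.7875, d(P1,P2) = 22.9611
Closest: P1 and P2

Closest pair: (-15.2, 15.0) and (3.3, 28.6), distance = 22.9611


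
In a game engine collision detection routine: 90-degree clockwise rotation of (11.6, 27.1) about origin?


90° CW: (x,y) -> (y, -x)
(11.6,27.1) -> (27.1, -11.6)

(27.1, -11.6)


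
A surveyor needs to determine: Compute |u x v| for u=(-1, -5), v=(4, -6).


|u x v| = |(-1)*(-6) - (-5)*4|
= |6 - (-20)| = 26

26


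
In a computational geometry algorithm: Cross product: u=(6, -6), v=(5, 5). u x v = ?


u x v = u_x*v_y - u_y*v_x = 6*5 - (-6)*5
= 30 - (-30) = 60

60


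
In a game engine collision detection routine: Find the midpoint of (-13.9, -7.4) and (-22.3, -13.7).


M = (((-13.9)+(-22.3))/2, ((-7.4)+(-13.7))/2)
= (-18.1, -10.55)

(-18.1, -10.55)


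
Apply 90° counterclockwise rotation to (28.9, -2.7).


90° CCW: (x,y) -> (-y, x)
(28.9,-2.7) -> (2.7, 28.9)

(2.7, 28.9)


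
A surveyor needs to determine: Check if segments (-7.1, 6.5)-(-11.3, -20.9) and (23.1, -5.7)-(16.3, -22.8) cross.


Cross products: d1=-599.38, d2=-484.88, d3=878.72, d4=764.22
d1*d2 < 0 and d3*d4 < 0? no

No, they don't intersect


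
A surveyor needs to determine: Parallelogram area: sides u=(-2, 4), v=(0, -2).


|u x v| = |(-2)*(-2) - 4*0|
= |4 - 0| = 4

4


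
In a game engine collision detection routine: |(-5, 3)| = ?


|u| = sqrt((-5)^2 + 3^2) = sqrt(34) = 5.831

5.831


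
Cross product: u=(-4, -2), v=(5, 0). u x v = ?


u x v = u_x*v_y - u_y*v_x = (-4)*0 - (-2)*5
= 0 - (-10) = 10

10


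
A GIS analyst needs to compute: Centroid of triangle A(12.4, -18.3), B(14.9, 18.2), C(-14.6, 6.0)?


Centroid = ((x_A+x_B+x_C)/3, (y_A+y_B+y_C)/3)
= ((12.4+14.9+(-14.6))/3, ((-18.3)+18.2+6)/3)
= (4.2333, 1.9667)

(4.2333, 1.9667)


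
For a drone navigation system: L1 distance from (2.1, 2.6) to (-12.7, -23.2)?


|2.1-(-12.7)| + |2.6-(-23.2)| = 14.8 + 25.8 = 40.6

40.6


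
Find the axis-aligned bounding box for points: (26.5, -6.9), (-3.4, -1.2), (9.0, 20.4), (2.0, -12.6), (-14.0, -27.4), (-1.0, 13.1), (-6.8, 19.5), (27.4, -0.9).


x range: [-14, 27.4]
y range: [-27.4, 20.4]
Bounding box: (-14,-27.4) to (27.4,20.4)

(-14,-27.4) to (27.4,20.4)


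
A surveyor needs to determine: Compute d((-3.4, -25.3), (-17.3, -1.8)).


dx=-13.9, dy=23.5
d^2 = (-13.9)^2 + 23.5^2 = 745.46
d = sqrt(745.46) = 27.3031

27.3031


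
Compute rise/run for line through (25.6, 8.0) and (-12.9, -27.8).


slope = (y2-y1)/(x2-x1) = ((-27.8)-8)/((-12.9)-25.6) = (-35.8)/(-38.5) = 0.9299

0.9299


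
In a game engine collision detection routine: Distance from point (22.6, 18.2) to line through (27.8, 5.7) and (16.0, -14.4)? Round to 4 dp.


|cross product| = 252.02
|line direction| = sqrt(543.25) = 23.3077
Distance = 252.02/sqrt(543.25) = 10.8127

10.8127


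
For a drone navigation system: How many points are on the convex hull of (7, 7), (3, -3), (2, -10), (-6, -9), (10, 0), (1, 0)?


Convex hull vertices (CCW): (-6, -9), (2, -10), (10, 0), (7, 7), (1, 0)
Count = 5

5


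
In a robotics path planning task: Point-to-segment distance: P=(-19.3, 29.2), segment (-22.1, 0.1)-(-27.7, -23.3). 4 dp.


Project P onto AB: t = 0 (clamped to [0,1])
Closest point on segment: (-22.1, 0.1)
Distance: 29.2344

29.2344


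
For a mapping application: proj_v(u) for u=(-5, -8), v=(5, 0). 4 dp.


u.v = -25, |v| = sqrt(25) = 5
Scalar projection = u.v / |v| = -25 / sqrt(25) = -5

-5


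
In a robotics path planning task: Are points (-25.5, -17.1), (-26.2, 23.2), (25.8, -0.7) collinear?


Cross product: ((-26.2)-(-25.5))*((-0.7)-(-17.1)) - (23.2-(-17.1))*(25.8-(-25.5))
= -2078.87

No, not collinear


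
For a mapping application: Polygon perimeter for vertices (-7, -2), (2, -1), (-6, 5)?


Sides: (-7, -2)->(2, -1): sqrt(82) = 9.055385, (2, -1)->(-6, 5): sqrt(100) = 10, (-6, 5)->(-7, -2): sqrt(50) = 7.071068
Sum = 26.126453
Perimeter = 26.1265

26.1265


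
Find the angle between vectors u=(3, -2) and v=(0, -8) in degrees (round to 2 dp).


u.v = 16, |u| = sqrt(13) = 3.6056, |v| = sqrt(64) = 8
cos(theta) = u.v/(|u||v|) = 16/sqrt(832) = 0.5547
theta = acos(0.5547) = 56.31 degrees

56.31 degrees


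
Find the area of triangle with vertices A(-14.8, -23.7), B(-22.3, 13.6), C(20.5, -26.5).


Area = |x_A(y_B-y_C) + x_B(y_C-y_A) + x_C(y_A-y_B)|/2
= |(-593.48) + 62.44 + (-764.65)|/2
= 1295.69/2 = 647.845

647.845


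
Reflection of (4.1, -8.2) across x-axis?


Reflection over x-axis: (x,y) -> (x,-y)
(4.1, -8.2) -> (4.1, 8.2)

(4.1, 8.2)


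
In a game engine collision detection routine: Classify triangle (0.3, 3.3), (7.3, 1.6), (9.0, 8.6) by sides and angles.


Side lengths squared: AB^2=51.89, BC^2=51.89, CA^2=103.78
Sorted: [51.89, 51.89, 103.78]
By sides: Isosceles, By angles: Right

Isosceles, Right


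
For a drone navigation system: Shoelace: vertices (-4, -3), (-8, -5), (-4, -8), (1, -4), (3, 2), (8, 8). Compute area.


Shoelace sum: ((-4)*(-5) - (-8)*(-3)) + ((-8)*(-8) - (-4)*(-5)) + ((-4)*(-4) - 1*(-8)) + (1*2 - 3*(-4)) + (3*8 - 8*2) + (8*(-3) - (-4)*8)
= 94
Area = |94|/2 = 47

47


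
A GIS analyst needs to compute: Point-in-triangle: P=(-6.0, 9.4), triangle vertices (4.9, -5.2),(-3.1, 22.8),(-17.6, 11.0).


Cross products: AB x AP = 188.4, BC x BP = 160.08, CA x CP = 151.92
All same sign? yes

Yes, inside


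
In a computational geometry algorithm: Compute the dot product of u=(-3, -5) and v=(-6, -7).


u . v = u_x*v_x + u_y*v_y = (-3)*(-6) + (-5)*(-7)
= 18 + 35 = 53

53


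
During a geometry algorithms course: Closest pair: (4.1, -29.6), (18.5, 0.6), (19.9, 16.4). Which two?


d(P0,P1) = 33.4574, d(P0,P2) = 48.6378, d(P1,P2) = 15.8619
Closest: P1 and P2

Closest pair: (18.5, 0.6) and (19.9, 16.4), distance = 15.8619


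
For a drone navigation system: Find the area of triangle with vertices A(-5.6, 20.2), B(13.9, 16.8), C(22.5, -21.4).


Area = |x_A(y_B-y_C) + x_B(y_C-y_A) + x_C(y_A-y_B)|/2
= |(-213.92) + (-578.24) + 76.5|/2
= 715.66/2 = 357.83

357.83


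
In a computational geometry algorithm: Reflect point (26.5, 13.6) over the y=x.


Reflection over y=x: (x,y) -> (y,x)
(26.5, 13.6) -> (13.6, 26.5)

(13.6, 26.5)


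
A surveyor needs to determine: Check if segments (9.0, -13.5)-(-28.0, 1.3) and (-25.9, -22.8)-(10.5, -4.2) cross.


Cross products: d1=-310.62, d2=916.3, d3=860.62, d4=-366.3
d1*d2 < 0 and d3*d4 < 0? yes

Yes, they intersect


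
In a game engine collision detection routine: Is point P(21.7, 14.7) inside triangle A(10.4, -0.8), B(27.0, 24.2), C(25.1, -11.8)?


Cross products: AB x AP = -25.2, BC x BP = -172.75, CA x CP = -352.15
All same sign? yes

Yes, inside


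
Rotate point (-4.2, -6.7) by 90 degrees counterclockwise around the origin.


90° CCW: (x,y) -> (-y, x)
(-4.2,-6.7) -> (6.7, -4.2)

(6.7, -4.2)


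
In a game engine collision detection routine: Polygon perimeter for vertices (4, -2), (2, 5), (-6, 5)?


Sides: (4, -2)->(2, 5): sqrt(53) = 7.28011, (2, 5)->(-6, 5): sqrt(64) = 8, (-6, 5)->(4, -2): sqrt(149) = 12.206556
Sum = 27.486666
Perimeter = 27.4867

27.4867


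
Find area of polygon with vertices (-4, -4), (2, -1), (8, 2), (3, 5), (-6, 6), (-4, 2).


Shoelace sum: ((-4)*(-1) - 2*(-4)) + (2*2 - 8*(-1)) + (8*5 - 3*2) + (3*6 - (-6)*5) + ((-6)*2 - (-4)*6) + ((-4)*(-4) - (-4)*2)
= 142
Area = |142|/2 = 71

71


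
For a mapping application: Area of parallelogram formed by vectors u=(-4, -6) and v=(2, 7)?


|u x v| = |(-4)*7 - (-6)*2|
= |(-28) - (-12)| = 16

16


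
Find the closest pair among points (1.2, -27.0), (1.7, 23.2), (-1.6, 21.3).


d(P0,P1) = 50.2025, d(P0,P2) = 48.3811, d(P1,P2) = 3.8079
Closest: P1 and P2

Closest pair: (1.7, 23.2) and (-1.6, 21.3), distance = 3.8079


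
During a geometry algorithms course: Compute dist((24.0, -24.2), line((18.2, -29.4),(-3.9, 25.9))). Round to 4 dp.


|cross product| = 435.66
|line direction| = sqrt(3546.5) = 59.5525
Distance = 435.66/sqrt(3546.5) = 7.3156

7.3156


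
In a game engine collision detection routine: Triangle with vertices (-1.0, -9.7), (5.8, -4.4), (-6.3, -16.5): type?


Side lengths squared: AB^2=74.33, BC^2=292.82, CA^2=74.33
Sorted: [74.33, 74.33, 292.82]
By sides: Isosceles, By angles: Obtuse

Isosceles, Obtuse


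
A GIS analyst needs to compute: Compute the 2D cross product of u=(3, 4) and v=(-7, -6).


u x v = u_x*v_y - u_y*v_x = 3*(-6) - 4*(-7)
= (-18) - (-28) = 10

10


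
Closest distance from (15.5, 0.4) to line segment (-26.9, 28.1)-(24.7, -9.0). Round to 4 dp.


Project P onto AB: t = 0.7961 (clamped to [0,1])
Closest point on segment: (14.1799, -1.4361)
Distance: 2.2614

2.2614


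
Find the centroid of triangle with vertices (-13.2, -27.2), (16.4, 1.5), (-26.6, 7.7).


Centroid = ((x_A+x_B+x_C)/3, (y_A+y_B+y_C)/3)
= (((-13.2)+16.4+(-26.6))/3, ((-27.2)+1.5+7.7)/3)
= (-7.8, -6)

(-7.8, -6)


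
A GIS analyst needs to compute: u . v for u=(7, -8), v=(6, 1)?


u . v = u_x*v_x + u_y*v_y = 7*6 + (-8)*1
= 42 + (-8) = 34

34


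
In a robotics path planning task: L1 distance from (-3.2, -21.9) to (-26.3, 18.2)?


|(-3.2)-(-26.3)| + |(-21.9)-18.2| = 23.1 + 40.1 = 63.2

63.2


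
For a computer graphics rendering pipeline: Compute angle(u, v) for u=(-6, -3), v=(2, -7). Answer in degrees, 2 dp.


u.v = 9, |u| = sqrt(45) = 6.7082, |v| = sqrt(53) = 7.2801
cos(theta) = u.v/(|u||v|) = 9/sqrt(2385) = 0.184289
theta = acos(0.184289) = 79.38 degrees

79.38 degrees


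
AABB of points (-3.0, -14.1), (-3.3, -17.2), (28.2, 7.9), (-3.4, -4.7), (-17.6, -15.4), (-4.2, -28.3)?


x range: [-17.6, 28.2]
y range: [-28.3, 7.9]
Bounding box: (-17.6,-28.3) to (28.2,7.9)

(-17.6,-28.3) to (28.2,7.9)


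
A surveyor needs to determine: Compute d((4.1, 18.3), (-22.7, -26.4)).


dx=-26.8, dy=-44.7
d^2 = (-26.8)^2 + (-44.7)^2 = 2716.33
d = sqrt(2716.33) = 52.1184

52.1184


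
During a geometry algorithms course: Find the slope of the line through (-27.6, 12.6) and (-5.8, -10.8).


slope = (y2-y1)/(x2-x1) = ((-10.8)-12.6)/((-5.8)-(-27.6)) = (-23.4)/21.8 = -1.0734

-1.0734


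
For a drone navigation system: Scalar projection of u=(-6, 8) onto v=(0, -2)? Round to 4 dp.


u.v = -16, |v| = sqrt(4) = 2
Scalar projection = u.v / |v| = -16 / sqrt(4) = -8

-8


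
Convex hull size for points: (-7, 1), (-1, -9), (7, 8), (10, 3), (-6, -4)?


Convex hull vertices (CCW): (-7, 1), (-6, -4), (-1, -9), (10, 3), (7, 8)
Count = 5

5


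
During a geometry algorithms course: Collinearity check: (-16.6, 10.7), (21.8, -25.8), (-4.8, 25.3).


Cross product: (21.8-(-16.6))*(25.3-10.7) - ((-25.8)-10.7)*((-4.8)-(-16.6))
= 991.34

No, not collinear


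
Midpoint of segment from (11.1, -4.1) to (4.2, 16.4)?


M = ((11.1+4.2)/2, ((-4.1)+16.4)/2)
= (7.65, 6.15)

(7.65, 6.15)


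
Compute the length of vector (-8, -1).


|u| = sqrt((-8)^2 + (-1)^2) = sqrt(65) = 8.0623

8.0623


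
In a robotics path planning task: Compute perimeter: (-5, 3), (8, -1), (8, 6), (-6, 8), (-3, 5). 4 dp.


Sides: (-5, 3)->(8, -1): sqrt(185) = 13.601471, (8, -1)->(8, 6): sqrt(49) = 7, (8, 6)->(-6, 8): sqrt(200) = 14.142136, (-6, 8)->(-3, 5): sqrt(18) = 4.242641, (-3, 5)->(-5, 3): sqrt(8) = 2.828427
Sum = 41.814675
Perimeter = 41.8147

41.8147


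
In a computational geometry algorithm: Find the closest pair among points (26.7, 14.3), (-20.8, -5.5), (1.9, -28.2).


d(P0,P1) = 51.4615, d(P0,P2) = 49.2066, d(P1,P2) = 32.1026
Closest: P1 and P2

Closest pair: (-20.8, -5.5) and (1.9, -28.2), distance = 32.1026


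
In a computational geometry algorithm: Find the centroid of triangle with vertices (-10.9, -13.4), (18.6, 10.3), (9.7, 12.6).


Centroid = ((x_A+x_B+x_C)/3, (y_A+y_B+y_C)/3)
= (((-10.9)+18.6+9.7)/3, ((-13.4)+10.3+12.6)/3)
= (5.8, 3.1667)

(5.8, 3.1667)


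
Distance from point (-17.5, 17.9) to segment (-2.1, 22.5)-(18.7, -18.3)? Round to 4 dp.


Project P onto AB: t = 0 (clamped to [0,1])
Closest point on segment: (-2.1, 22.5)
Distance: 16.0723

16.0723


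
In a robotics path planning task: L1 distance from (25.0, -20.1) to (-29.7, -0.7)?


|25-(-29.7)| + |(-20.1)-(-0.7)| = 54.7 + 19.4 = 74.1

74.1


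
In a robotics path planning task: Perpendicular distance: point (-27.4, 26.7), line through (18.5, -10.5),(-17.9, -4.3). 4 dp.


|cross product| = 1069.5
|line direction| = sqrt(1363.4) = 36.9242
Distance = 1069.5/sqrt(1363.4) = 28.9647

28.9647


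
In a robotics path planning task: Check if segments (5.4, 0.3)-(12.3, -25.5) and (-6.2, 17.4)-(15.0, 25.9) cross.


Cross products: d1=-461.12, d2=-1066.73, d3=-181.29, d4=424.32
d1*d2 < 0 and d3*d4 < 0? no

No, they don't intersect


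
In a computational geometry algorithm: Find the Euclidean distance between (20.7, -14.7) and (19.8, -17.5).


dx=-0.9, dy=-2.8
d^2 = (-0.9)^2 + (-2.8)^2 = 8.65
d = sqrt(8.65) = 2.9411

2.9411


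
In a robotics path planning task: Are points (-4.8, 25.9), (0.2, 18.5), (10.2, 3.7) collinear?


Cross product: (0.2-(-4.8))*(3.7-25.9) - (18.5-25.9)*(10.2-(-4.8))
= 0

Yes, collinear


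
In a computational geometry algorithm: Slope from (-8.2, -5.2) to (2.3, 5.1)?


slope = (y2-y1)/(x2-x1) = (5.1-(-5.2))/(2.3-(-8.2)) = 10.3/10.5 = 0.981

0.981


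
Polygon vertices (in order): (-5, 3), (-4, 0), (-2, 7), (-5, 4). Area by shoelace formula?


Shoelace sum: ((-5)*0 - (-4)*3) + ((-4)*7 - (-2)*0) + ((-2)*4 - (-5)*7) + ((-5)*3 - (-5)*4)
= 16
Area = |16|/2 = 8

8


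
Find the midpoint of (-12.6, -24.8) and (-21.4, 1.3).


M = (((-12.6)+(-21.4))/2, ((-24.8)+1.3)/2)
= (-17, -11.75)

(-17, -11.75)


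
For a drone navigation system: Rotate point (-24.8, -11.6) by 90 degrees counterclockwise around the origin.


90° CCW: (x,y) -> (-y, x)
(-24.8,-11.6) -> (11.6, -24.8)

(11.6, -24.8)


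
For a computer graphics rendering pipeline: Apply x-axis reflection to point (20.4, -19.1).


Reflection over x-axis: (x,y) -> (x,-y)
(20.4, -19.1) -> (20.4, 19.1)

(20.4, 19.1)


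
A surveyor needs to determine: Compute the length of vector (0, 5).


|u| = sqrt(0^2 + 5^2) = sqrt(25) = 5

5


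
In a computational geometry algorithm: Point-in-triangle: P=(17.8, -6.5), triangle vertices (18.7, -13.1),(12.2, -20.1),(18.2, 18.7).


Cross products: AB x AP = -49.2, BC x BP = -135.68, CA x CP = -25.32
All same sign? yes

Yes, inside


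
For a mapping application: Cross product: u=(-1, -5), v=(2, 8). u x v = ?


u x v = u_x*v_y - u_y*v_x = (-1)*8 - (-5)*2
= (-8) - (-10) = 2

2


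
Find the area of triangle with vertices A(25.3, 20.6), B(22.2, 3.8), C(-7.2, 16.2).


Area = |x_A(y_B-y_C) + x_B(y_C-y_A) + x_C(y_A-y_B)|/2
= |(-313.72) + (-97.68) + (-120.96)|/2
= 532.36/2 = 266.18

266.18


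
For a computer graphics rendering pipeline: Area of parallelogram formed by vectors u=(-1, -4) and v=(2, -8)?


|u x v| = |(-1)*(-8) - (-4)*2|
= |8 - (-8)| = 16

16


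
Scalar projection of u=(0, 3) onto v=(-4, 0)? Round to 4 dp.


u.v = 0, |v| = sqrt(16) = 4
Scalar projection = u.v / |v| = 0 / sqrt(16) = 0

0


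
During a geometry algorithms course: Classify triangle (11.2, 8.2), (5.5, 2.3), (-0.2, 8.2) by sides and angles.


Side lengths squared: AB^2=67.3, BC^2=67.3, CA^2=129.96
Sorted: [67.3, 67.3, 129.96]
By sides: Isosceles, By angles: Acute

Isosceles, Acute


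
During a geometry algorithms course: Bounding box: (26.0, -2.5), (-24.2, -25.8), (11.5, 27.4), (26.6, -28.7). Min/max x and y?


x range: [-24.2, 26.6]
y range: [-28.7, 27.4]
Bounding box: (-24.2,-28.7) to (26.6,27.4)

(-24.2,-28.7) to (26.6,27.4)


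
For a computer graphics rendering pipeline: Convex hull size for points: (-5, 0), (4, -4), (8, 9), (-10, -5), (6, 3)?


Convex hull vertices (CCW): (-10, -5), (4, -4), (8, 9), (-5, 0)
Count = 4

4


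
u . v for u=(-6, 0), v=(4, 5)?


u . v = u_x*v_x + u_y*v_y = (-6)*4 + 0*5
= (-24) + 0 = -24

-24


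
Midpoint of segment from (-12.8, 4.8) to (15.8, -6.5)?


M = (((-12.8)+15.8)/2, (4.8+(-6.5))/2)
= (1.5, -0.85)

(1.5, -0.85)


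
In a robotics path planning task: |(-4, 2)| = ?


|u| = sqrt((-4)^2 + 2^2) = sqrt(20) = 4.4721

4.4721


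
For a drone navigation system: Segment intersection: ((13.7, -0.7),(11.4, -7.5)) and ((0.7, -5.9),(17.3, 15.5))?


Cross products: d1=-191.88, d2=-255.54, d3=-76.44, d4=-12.78
d1*d2 < 0 and d3*d4 < 0? no

No, they don't intersect


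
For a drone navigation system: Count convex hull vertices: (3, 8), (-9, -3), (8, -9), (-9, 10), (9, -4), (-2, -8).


Convex hull vertices (CCW): (-9, -3), (-2, -8), (8, -9), (9, -4), (3, 8), (-9, 10)
Count = 6

6


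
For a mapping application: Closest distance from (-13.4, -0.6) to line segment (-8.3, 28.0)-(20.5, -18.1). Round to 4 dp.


Project P onto AB: t = 0.3965 (clamped to [0,1])
Closest point on segment: (3.1198, 9.7204)
Distance: 19.4786

19.4786


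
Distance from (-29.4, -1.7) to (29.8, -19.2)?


dx=59.2, dy=-17.5
d^2 = 59.2^2 + (-17.5)^2 = 3810.89
d = sqrt(3810.89) = 61.7324

61.7324


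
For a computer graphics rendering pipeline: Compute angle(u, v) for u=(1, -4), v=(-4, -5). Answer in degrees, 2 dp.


u.v = 16, |u| = sqrt(17) = 4.1231, |v| = sqrt(41) = 6.4031
cos(theta) = u.v/(|u||v|) = 16/sqrt(697) = 0.606043
theta = acos(0.606043) = 52.7 degrees

52.7 degrees


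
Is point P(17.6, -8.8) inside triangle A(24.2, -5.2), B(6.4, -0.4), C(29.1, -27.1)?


Cross products: AB x AP = 95.76, BC x BP = 108.36, CA x CP = 162.18
All same sign? yes

Yes, inside


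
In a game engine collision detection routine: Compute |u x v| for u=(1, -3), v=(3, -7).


|u x v| = |1*(-7) - (-3)*3|
= |(-7) - (-9)| = 2

2


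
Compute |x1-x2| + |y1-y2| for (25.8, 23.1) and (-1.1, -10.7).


|25.8-(-1.1)| + |23.1-(-10.7)| = 26.9 + 33.8 = 60.7

60.7


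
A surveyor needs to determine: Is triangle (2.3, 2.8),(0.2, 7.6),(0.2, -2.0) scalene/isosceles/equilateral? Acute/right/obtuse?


Side lengths squared: AB^2=27.45, BC^2=92.16, CA^2=27.45
Sorted: [27.45, 27.45, 92.16]
By sides: Isosceles, By angles: Obtuse

Isosceles, Obtuse


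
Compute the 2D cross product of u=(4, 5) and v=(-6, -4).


u x v = u_x*v_y - u_y*v_x = 4*(-4) - 5*(-6)
= (-16) - (-30) = 14

14


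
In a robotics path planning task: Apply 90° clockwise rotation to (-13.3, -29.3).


90° CW: (x,y) -> (y, -x)
(-13.3,-29.3) -> (-29.3, 13.3)

(-29.3, 13.3)


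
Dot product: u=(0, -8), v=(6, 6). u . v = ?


u . v = u_x*v_x + u_y*v_y = 0*6 + (-8)*6
= 0 + (-48) = -48

-48


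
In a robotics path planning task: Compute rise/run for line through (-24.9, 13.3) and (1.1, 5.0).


slope = (y2-y1)/(x2-x1) = (5-13.3)/(1.1-(-24.9)) = (-8.3)/26 = -0.3192

-0.3192


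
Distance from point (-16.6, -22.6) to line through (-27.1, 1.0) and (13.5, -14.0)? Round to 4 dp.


|cross product| = 800.66
|line direction| = sqrt(1873.36) = 43.2823
Distance = 800.66/sqrt(1873.36) = 18.4985

18.4985


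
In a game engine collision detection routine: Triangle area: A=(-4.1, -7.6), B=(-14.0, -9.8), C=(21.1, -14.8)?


Area = |x_A(y_B-y_C) + x_B(y_C-y_A) + x_C(y_A-y_B)|/2
= |(-20.5) + 100.8 + 46.42|/2
= 126.72/2 = 63.36

63.36


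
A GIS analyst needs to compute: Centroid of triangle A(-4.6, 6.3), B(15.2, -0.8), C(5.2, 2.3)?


Centroid = ((x_A+x_B+x_C)/3, (y_A+y_B+y_C)/3)
= (((-4.6)+15.2+5.2)/3, (6.3+(-0.8)+2.3)/3)
= (5.2667, 2.6)

(5.2667, 2.6)


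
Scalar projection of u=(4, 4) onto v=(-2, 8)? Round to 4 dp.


u.v = 24, |v| = sqrt(68) = 8.2462
Scalar projection = u.v / |v| = 24 / sqrt(68) = 2.9104

2.9104


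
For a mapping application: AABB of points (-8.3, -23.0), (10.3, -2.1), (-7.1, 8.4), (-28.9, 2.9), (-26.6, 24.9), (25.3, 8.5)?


x range: [-28.9, 25.3]
y range: [-23, 24.9]
Bounding box: (-28.9,-23) to (25.3,24.9)

(-28.9,-23) to (25.3,24.9)


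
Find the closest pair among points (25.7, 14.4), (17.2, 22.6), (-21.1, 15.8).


d(P0,P1) = 11.8106, d(P0,P2) = 46.8209, d(P1,P2) = 38.899
Closest: P0 and P1

Closest pair: (25.7, 14.4) and (17.2, 22.6), distance = 11.8106


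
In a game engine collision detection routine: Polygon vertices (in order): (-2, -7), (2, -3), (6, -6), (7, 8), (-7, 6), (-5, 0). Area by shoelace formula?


Shoelace sum: ((-2)*(-3) - 2*(-7)) + (2*(-6) - 6*(-3)) + (6*8 - 7*(-6)) + (7*6 - (-7)*8) + ((-7)*0 - (-5)*6) + ((-5)*(-7) - (-2)*0)
= 279
Area = |279|/2 = 139.5

139.5


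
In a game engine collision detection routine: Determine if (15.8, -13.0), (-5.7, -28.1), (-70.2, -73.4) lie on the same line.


Cross product: ((-5.7)-15.8)*((-73.4)-(-13)) - ((-28.1)-(-13))*((-70.2)-15.8)
= 0

Yes, collinear


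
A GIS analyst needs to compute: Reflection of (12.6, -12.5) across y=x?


Reflection over y=x: (x,y) -> (y,x)
(12.6, -12.5) -> (-12.5, 12.6)

(-12.5, 12.6)


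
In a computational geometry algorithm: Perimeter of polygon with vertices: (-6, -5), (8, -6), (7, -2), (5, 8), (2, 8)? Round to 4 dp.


Sides: (-6, -5)->(8, -6): sqrt(197) = 14.035669, (8, -6)->(7, -2): sqrt(17) = 4.123106, (7, -2)->(5, 8): sqrt(104) = 10.198039, (5, 8)->(2, 8): sqrt(9) = 3, (2, 8)->(-6, -5): sqrt(233) = 15.264338
Sum = 46.621152
Perimeter = 46.6212

46.6212


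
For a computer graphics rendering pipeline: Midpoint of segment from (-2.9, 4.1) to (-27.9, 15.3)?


M = (((-2.9)+(-27.9))/2, (4.1+15.3)/2)
= (-15.4, 9.7)

(-15.4, 9.7)


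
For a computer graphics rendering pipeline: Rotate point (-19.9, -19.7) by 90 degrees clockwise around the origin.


90° CW: (x,y) -> (y, -x)
(-19.9,-19.7) -> (-19.7, 19.9)

(-19.7, 19.9)


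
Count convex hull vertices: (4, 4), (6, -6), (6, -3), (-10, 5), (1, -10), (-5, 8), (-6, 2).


Convex hull vertices (CCW): (-10, 5), (1, -10), (6, -6), (6, -3), (4, 4), (-5, 8)
Count = 6

6


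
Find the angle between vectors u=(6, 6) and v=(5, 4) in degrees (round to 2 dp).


u.v = 54, |u| = sqrt(72) = 8.4853, |v| = sqrt(41) = 6.4031
cos(theta) = u.v/(|u||v|) = 54/sqrt(2952) = 0.993884
theta = acos(0.993884) = 6.34 degrees

6.34 degrees


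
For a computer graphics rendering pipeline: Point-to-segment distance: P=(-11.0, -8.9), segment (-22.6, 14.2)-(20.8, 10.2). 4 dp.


Project P onto AB: t = 0.3137 (clamped to [0,1])
Closest point on segment: (-8.9866, 12.9453)
Distance: 21.9379

21.9379


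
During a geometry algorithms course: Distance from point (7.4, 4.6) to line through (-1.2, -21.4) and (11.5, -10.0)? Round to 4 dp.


|cross product| = 232.16
|line direction| = sqrt(291.25) = 17.066
Distance = 232.16/sqrt(291.25) = 13.6036

13.6036


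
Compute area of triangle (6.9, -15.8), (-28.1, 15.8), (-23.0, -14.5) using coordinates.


Area = |x_A(y_B-y_C) + x_B(y_C-y_A) + x_C(y_A-y_B)|/2
= |209.07 + (-36.53) + 726.8|/2
= 899.34/2 = 449.67

449.67


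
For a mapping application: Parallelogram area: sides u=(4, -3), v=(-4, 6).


|u x v| = |4*6 - (-3)*(-4)|
= |24 - 12| = 12

12


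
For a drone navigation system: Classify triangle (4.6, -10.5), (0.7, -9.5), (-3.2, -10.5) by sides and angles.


Side lengths squared: AB^2=16.21, BC^2=16.21, CA^2=60.84
Sorted: [16.21, 16.21, 60.84]
By sides: Isosceles, By angles: Obtuse

Isosceles, Obtuse


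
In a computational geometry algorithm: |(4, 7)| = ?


|u| = sqrt(4^2 + 7^2) = sqrt(65) = 8.0623

8.0623


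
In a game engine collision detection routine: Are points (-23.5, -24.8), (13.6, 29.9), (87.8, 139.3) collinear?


Cross product: (13.6-(-23.5))*(139.3-(-24.8)) - (29.9-(-24.8))*(87.8-(-23.5))
= 0

Yes, collinear


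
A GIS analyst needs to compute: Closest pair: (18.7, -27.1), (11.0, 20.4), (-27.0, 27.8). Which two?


d(P0,P1) = 48.1201, d(P0,P2) = 71.4318, d(P1,P2) = 38.7138
Closest: P1 and P2

Closest pair: (11.0, 20.4) and (-27.0, 27.8), distance = 38.7138


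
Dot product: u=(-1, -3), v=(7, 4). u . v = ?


u . v = u_x*v_x + u_y*v_y = (-1)*7 + (-3)*4
= (-7) + (-12) = -19

-19


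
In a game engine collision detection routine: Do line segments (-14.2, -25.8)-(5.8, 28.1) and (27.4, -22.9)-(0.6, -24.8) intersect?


Cross products: d1=-1.32, d2=-1407.84, d3=-2184.24, d4=-777.72
d1*d2 < 0 and d3*d4 < 0? no

No, they don't intersect


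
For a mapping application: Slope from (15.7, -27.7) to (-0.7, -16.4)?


slope = (y2-y1)/(x2-x1) = ((-16.4)-(-27.7))/((-0.7)-15.7) = 11.3/(-16.4) = -0.689

-0.689


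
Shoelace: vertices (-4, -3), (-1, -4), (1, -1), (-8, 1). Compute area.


Shoelace sum: ((-4)*(-4) - (-1)*(-3)) + ((-1)*(-1) - 1*(-4)) + (1*1 - (-8)*(-1)) + ((-8)*(-3) - (-4)*1)
= 39
Area = |39|/2 = 19.5

19.5


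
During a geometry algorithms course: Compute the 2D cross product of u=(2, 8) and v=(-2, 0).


u x v = u_x*v_y - u_y*v_x = 2*0 - 8*(-2)
= 0 - (-16) = 16

16


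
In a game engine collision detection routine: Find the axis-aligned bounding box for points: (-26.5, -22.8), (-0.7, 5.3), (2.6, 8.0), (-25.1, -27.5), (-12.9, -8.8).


x range: [-26.5, 2.6]
y range: [-27.5, 8]
Bounding box: (-26.5,-27.5) to (2.6,8)

(-26.5,-27.5) to (2.6,8)


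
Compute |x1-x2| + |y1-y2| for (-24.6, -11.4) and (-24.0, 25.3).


|(-24.6)-(-24)| + |(-11.4)-25.3| = 0.6 + 36.7 = 37.3

37.3


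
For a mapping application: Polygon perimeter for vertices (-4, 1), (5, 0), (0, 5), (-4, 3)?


Sides: (-4, 1)->(5, 0): sqrt(82) = 9.055385, (5, 0)->(0, 5): sqrt(50) = 7.071068, (0, 5)->(-4, 3): sqrt(20) = 4.472136, (-4, 3)->(-4, 1): sqrt(4) = 2
Sum = 22.598589
Perimeter = 22.5986

22.5986
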